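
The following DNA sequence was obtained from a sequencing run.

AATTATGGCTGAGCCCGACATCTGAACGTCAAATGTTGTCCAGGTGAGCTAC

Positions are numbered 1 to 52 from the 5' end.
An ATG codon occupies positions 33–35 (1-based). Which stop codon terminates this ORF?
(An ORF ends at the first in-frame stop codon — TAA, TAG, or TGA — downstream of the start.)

TGA

Codons from position 33: ATG (33–35), TTG (36–38), TCC (39–41), AGG (42–44), TGA (45–47).
The first in-frame stop codon is TGA.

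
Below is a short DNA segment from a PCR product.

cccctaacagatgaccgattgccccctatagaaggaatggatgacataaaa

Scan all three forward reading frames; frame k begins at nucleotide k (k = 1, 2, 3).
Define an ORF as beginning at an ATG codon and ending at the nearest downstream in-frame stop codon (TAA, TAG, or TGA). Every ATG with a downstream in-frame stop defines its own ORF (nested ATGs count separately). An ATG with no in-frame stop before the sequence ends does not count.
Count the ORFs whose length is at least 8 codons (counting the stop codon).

Frame 1: CCC CTA ACA GAT GAC CGA TTG CCC CCT ATA GAA GGA ATG GAT GAC ATA AAA — no ATG→stop ORF.
Frame 2: CCC TAA CAG ATG ACC GAT TGC CCC CTA TAG AAG GAA TGG ATG ACA TAA — ATG at 11, stop TAG at 29 → 21 nt; ATG at 41, stop TAA at 47 → 9 nt.
Frame 3: CCT AAC AGA TGA CCG ATT GCC CCC TAT AGA AGG AAT GGA TGA CAT AAA — no ATG→stop ORF.
No ORF reaches 8 codons. Count = 0.

0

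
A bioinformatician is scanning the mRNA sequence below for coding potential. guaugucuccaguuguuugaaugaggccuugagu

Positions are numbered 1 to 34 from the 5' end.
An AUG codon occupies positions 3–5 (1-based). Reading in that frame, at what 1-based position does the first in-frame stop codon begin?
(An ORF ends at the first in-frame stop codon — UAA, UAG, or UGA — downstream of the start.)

Codons from position 3: AUG (3–5), UCU (6–8), CCA (9–11), GUU (12–14), GUU (15–17), UGA (18–20).
UGA is a stop codon; it begins at position 18.

18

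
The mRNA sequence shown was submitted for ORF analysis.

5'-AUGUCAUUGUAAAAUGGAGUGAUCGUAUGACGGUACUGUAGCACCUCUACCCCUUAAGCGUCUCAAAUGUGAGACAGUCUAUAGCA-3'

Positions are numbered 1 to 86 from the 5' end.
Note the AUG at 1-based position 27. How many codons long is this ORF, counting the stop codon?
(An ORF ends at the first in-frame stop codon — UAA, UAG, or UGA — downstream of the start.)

5

Codons from position 27: AUG (27–29), ACG (30–32), GUA (33–35), CUG (36–38), UAG (39–41).
UAG is the first in-frame stop; that's 5 codons including the stop.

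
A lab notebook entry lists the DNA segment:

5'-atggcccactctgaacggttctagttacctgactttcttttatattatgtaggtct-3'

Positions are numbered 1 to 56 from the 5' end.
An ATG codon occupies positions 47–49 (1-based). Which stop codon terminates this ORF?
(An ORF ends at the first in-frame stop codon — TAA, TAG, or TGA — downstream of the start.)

TAG

Codons from position 47: ATG (47–49), TAG (50–52).
The first in-frame stop codon is TAG.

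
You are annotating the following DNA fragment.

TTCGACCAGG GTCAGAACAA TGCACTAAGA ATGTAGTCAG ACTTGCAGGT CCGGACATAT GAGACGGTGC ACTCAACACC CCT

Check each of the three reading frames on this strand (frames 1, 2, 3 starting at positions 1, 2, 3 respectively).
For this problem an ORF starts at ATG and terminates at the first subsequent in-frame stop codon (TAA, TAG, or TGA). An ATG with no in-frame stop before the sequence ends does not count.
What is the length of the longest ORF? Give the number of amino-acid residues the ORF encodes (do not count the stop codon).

2

Frame 1: TTC GAC CAG GGT CAG AAC AAT GCA CTA AGA ATG TAG TCA GAC TTG CAG GTC CGG ACA TAT GAG ACG GTG CAC TCA ACA CCC — ATG at 31, stop TAG at 34 → 6 nt.
Frame 2: TCG ACC AGG GTC AGA ACA ATG CAC TAA GAA TGT AGT CAG ACT TGC AGG TCC GGA CAT ATG AGA CGG TGC ACT CAA CAC CCC — ATG at 20, stop TAA at 26 → 9 nt.
Frame 3: CGA CCA GGG TCA GAA CAA TGC ACT AAG AAT GTA GTC AGA CTT GCA GGT CCG GAC ATA TGA GAC GGT GCA CTC AAC ACC CCT — no ATG→stop ORF.
Longest: frame 2, positions 20–28, 9 nt = 3 codons = 2 aa. → 2 amino acids.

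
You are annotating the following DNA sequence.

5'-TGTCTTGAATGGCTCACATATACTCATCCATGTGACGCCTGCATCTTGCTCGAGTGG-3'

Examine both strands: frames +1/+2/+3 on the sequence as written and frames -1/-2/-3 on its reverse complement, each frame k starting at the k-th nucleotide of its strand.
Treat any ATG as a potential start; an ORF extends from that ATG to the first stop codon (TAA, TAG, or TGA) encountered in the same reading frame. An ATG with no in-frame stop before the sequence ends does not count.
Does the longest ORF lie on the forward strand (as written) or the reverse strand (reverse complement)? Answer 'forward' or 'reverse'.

Reverse complement (5'→3'): CCACTCGAGCAAGATGCAGGCGTCACATGGATGAGTATATGTGAGCCATTCAAGACA
Frame +1: TGT CTT GAA TGG CTC ACA TAT ACT CAT CCA TGT GAC GCC TGC ATC TTG CTC GAG TGG — no ATG→stop ORF.
Frame +2: GTC TTG AAT GGC TCA CAT ATA CTC ATC CAT GTG ACG CCT GCA TCT TGC TCG AGT — no ATG→stop ORF.
Frame +3: TCT TGA ATG GCT CAC ATA TAC TCA TCC ATG TGA CGC CTG CAT CTT GCT CGA GTG — ATG at 9, stop TGA at 33 → 27 nt; ATG at 30, stop TGA at 33 → 6 nt.
Frame -1: CCA CTC GAG CAA GAT GCA GGC GTC ACA TGG ATG AGT ATA TGT GAG CCA TTC AAG ACA — no ATG→stop ORF.
Frame -2: CAC TCG AGC AAG ATG CAG GCG TCA CAT GGA TGA GTA TAT GTG AGC CAT TCA AGA — ATG at 14, stop TGA at 32 → 21 nt.
Frame -3: ACT CGA GCA AGA TGC AGG CGT CAC ATG GAT GAG TAT ATG TGA GCC ATT CAA GAC — ATG at 27, stop TGA at 42 → 18 nt; ATG at 39, stop TGA at 42 → 6 nt.
Forward-strand max 27 nt; reverse-strand max 21 nt. The forward strand has the longer ORF.

forward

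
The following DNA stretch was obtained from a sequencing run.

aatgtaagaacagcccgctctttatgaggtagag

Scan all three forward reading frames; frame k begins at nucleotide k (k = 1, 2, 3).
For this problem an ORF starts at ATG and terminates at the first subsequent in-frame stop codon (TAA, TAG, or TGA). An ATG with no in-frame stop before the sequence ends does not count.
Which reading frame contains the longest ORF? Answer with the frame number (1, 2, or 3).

3

Frame 1: AAT GTA AGA ACA GCC CGC TCT TTA TGA GGT AGA — no ATG→stop ORF.
Frame 2: ATG TAA GAA CAG CCC GCT CTT TAT GAG GTA GAG — ATG at 2, stop TAA at 5 → 6 nt.
Frame 3: TGT AAG AAC AGC CCG CTC TTT ATG AGG TAG — ATG at 24, stop TAG at 30 → 9 nt.
Longest ORF is 9 nt in frame 3 (positions 24–32).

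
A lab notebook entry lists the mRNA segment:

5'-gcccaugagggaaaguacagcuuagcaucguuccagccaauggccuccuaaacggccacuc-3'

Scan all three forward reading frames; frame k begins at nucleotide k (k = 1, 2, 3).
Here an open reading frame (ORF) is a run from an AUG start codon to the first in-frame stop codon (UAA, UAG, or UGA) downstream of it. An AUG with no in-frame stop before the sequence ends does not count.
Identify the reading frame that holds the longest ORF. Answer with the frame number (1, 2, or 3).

2

Frame 1: GCC CAU GAG GGA AAG UAC AGC UUA GCA UCG UUC CAG CCA AUG GCC UCC UAA ACG GCC ACU — AUG at 40, stop UAA at 49 → 12 nt.
Frame 2: CCC AUG AGG GAA AGU ACA GCU UAG CAU CGU UCC AGC CAA UGG CCU CCU AAA CGG CCA CUC — AUG at 5, stop UAG at 23 → 21 nt.
Frame 3: CCA UGA GGG AAA GUA CAG CUU AGC AUC GUU CCA GCC AAU GGC CUC CUA AAC GGC CAC — no AUG→stop ORF.
Longest ORF is 21 nt in frame 2 (positions 5–25).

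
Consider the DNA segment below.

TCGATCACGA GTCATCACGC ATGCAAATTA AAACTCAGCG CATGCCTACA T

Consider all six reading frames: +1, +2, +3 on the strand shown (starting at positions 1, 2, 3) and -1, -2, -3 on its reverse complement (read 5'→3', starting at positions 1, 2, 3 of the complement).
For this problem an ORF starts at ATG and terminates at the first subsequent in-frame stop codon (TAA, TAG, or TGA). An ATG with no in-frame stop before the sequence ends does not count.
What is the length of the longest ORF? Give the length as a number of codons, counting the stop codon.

6

Reverse complement (5'→3'): ATGTAGGCATGCGCTGAGTTTTAATTTGCATGCGTGATGACTCGTGATCGA
Frame +1: TCG ATC ACG AGT CAT CAC GCA TGC AAA TTA AAA CTC AGC GCA TGC CTA CAT — no ATG→stop ORF.
Frame +2: CGA TCA CGA GTC ATC ACG CAT GCA AAT TAA AAC TCA GCG CAT GCC TAC — no ATG→stop ORF.
Frame +3: GAT CAC GAG TCA TCA CGC ATG CAA ATT AAA ACT CAG CGC ATG CCT ACA — no ATG→stop ORF.
Frame -1: ATG TAG GCA TGC GCT GAG TTT TAA TTT GCA TGC GTG ATG ACT CGT GAT CGA — ATG at 1, stop TAG at 4 → 6 nt.
Frame -2: TGT AGG CAT GCG CTG AGT TTT AAT TTG CAT GCG TGA TGA CTC GTG ATC — no ATG→stop ORF.
Frame -3: GTA GGC ATG CGC TGA GTT TTA ATT TGC ATG CGT GAT GAC TCG TGA TCG — ATG at 9, stop TGA at 15 → 9 nt; ATG at 30, stop TGA at 45 → 18 nt.
Longest: frame -3, positions 30–47, 18 nt = 6 codons = 5 aa. → 6 codons.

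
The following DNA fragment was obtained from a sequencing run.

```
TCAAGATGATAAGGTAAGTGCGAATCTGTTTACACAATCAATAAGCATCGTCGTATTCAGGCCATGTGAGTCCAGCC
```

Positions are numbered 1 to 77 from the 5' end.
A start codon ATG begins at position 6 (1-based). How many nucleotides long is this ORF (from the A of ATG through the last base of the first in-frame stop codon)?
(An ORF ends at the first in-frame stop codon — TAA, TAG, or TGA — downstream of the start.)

Codons from position 6: ATG (6–8), ATA (9–11), AGG (12–14), TAA (15–17).
TAA is the first in-frame stop; ORF spans 6–17, 12 nucleotides.

12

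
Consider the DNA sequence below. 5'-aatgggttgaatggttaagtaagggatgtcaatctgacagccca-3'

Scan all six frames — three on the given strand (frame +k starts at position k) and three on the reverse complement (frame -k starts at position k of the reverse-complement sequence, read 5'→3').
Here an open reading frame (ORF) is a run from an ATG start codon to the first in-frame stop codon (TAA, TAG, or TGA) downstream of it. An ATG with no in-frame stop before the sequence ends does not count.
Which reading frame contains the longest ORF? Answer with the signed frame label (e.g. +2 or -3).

Reverse complement (5'→3'): TGGGCTGTCAGATTGACATCCCTTACTTAACCATTCAACCCATT
Frame +1: AAT GGG TTG AAT GGT TAA GTA AGG GAT GTC AAT CTG ACA GCC — no ATG→stop ORF.
Frame +2: ATG GGT TGA ATG GTT AAG TAA GGG ATG TCA ATC TGA CAG CCC — ATG at 2, stop TGA at 8 → 9 nt; ATG at 11, stop TAA at 20 → 12 nt; ATG at 26, stop TGA at 35 → 12 nt.
Frame +3: TGG GTT GAA TGG TTA AGT AAG GGA TGT CAA TCT GAC AGC CCA — no ATG→stop ORF.
Frame -1: TGG GCT GTC AGA TTG ACA TCC CTT ACT TAA CCA TTC AAC CCA — no ATG→stop ORF.
Frame -2: GGG CTG TCA GAT TGA CAT CCC TTA CTT AAC CAT TCA ACC CAT — no ATG→stop ORF.
Frame -3: GGC TGT CAG ATT GAC ATC CCT TAC TTA ACC ATT CAA CCC ATT — no ATG→stop ORF.
Longest ORF is 12 nt in frame +2 (positions 11–22).

+2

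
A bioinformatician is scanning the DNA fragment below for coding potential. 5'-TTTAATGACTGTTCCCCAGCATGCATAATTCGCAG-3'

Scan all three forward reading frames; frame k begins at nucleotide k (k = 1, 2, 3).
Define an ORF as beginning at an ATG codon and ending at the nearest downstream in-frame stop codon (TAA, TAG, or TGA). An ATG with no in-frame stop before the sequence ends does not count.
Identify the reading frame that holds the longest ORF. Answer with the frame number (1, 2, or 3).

Frame 1: TTT AAT GAC TGT TCC CCA GCA TGC ATA ATT CGC — no ATG→stop ORF.
Frame 2: TTA ATG ACT GTT CCC CAG CAT GCA TAA TTC GCA — ATG at 5, stop TAA at 26 → 24 nt.
Frame 3: TAA TGA CTG TTC CCC AGC ATG CAT AAT TCG CAG — no ATG→stop ORF.
Longest ORF is 24 nt in frame 2 (positions 5–28).

2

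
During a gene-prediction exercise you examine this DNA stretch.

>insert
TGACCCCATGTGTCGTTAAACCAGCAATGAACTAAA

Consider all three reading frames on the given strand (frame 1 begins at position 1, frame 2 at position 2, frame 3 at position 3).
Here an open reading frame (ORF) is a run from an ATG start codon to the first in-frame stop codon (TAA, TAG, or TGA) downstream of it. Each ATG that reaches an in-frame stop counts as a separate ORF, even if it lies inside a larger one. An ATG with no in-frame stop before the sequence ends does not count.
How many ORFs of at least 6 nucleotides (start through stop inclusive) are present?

Frame 1: TGA CCC CAT GTG TCG TTA AAC CAG CAA TGA ACT AAA — no ATG→stop ORF.
Frame 2: GAC CCC ATG TGT CGT TAA ACC AGC AAT GAA CTA — ATG at 8, stop TAA at 17 → 12 nt.
Frame 3: ACC CCA TGT GTC GTT AAA CCA GCA ATG AAC TAA — ATG at 27, stop TAA at 33 → 9 nt.
ORFs ≥ 6 nucleotides: frame 2 8–19 (12 nucleotides), frame 3 27–35 (9 nucleotides). Count = 2.

2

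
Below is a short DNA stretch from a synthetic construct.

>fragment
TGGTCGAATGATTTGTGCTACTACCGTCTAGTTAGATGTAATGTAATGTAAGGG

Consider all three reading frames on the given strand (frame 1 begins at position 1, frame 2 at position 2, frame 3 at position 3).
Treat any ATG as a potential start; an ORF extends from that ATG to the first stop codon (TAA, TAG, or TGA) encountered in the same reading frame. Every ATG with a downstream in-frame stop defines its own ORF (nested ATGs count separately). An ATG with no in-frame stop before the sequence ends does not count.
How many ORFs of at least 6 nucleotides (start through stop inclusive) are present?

Frame 1: TGG TCG AAT GAT TTG TGC TAC TAC CGT CTA GTT AGA TGT AAT GTA ATG TAA GGG — ATG at 46, stop TAA at 49 → 6 nt.
Frame 2: GGT CGA ATG ATT TGT GCT ACT ACC GTC TAG TTA GAT GTA ATG TAA TGT AAG — ATG at 8, stop TAG at 29 → 24 nt; ATG at 41, stop TAA at 44 → 6 nt.
Frame 3: GTC GAA TGA TTT GTG CTA CTA CCG TCT AGT TAG ATG TAA TGT AAT GTA AGG — ATG at 36, stop TAA at 39 → 6 nt.
ORFs ≥ 6 nucleotides: frame 1 46–51 (6 nucleotides), frame 2 8–31 (24 nucleotides), frame 2 41–46 (6 nucleotides), frame 3 36–41 (6 nucleotides). Count = 4.

4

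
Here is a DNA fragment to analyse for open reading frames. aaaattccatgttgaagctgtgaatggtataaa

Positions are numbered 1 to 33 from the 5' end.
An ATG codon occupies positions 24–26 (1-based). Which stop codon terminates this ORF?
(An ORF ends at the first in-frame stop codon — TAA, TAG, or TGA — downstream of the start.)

TAA

Codons from position 24: ATG (24–26), GTA (27–29), TAA (30–32).
The first in-frame stop codon is TAA.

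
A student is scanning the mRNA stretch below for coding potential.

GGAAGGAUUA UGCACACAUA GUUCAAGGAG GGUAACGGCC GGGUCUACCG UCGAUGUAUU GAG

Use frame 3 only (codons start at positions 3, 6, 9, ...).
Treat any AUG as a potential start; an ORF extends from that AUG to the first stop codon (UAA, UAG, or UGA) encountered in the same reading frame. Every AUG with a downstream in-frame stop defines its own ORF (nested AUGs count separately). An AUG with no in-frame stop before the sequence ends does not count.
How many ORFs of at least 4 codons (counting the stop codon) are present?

Frame 3: AAG GAU UAU GCA CAC AUA GUU CAA GGA GGG UAA CGG CCG GGU CUA CCG UCG AUG UAU UGA — AUG at 54, stop UGA at 60 → 9 nt.
No ORF reaches 4 codons. Count = 0.

0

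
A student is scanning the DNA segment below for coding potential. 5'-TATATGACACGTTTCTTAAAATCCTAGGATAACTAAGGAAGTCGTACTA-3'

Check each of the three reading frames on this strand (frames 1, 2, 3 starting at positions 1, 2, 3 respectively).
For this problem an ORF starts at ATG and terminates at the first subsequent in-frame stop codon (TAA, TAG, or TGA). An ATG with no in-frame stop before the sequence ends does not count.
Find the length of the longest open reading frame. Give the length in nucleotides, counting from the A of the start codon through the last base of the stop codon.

24

Frame 1: TAT ATG ACA CGT TTC TTA AAA TCC TAG GAT AAC TAA GGA AGT CGT ACT — ATG at 4, stop TAG at 25 → 24 nt.
Frame 2: ATA TGA CAC GTT TCT TAA AAT CCT AGG ATA ACT AAG GAA GTC GTA CTA — no ATG→stop ORF.
Frame 3: TAT GAC ACG TTT CTT AAA ATC CTA GGA TAA CTA AGG AAG TCG TAC — no ATG→stop ORF.
Longest: frame 1, positions 4–27, 24 nt = 8 codons = 7 aa. → 24 nucleotides.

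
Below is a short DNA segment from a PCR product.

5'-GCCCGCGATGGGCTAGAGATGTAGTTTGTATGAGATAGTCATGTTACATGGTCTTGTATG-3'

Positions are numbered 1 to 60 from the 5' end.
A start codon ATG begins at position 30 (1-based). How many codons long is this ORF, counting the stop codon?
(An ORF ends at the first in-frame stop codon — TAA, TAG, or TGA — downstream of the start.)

Codons from position 30: ATG (30–32), AGA (33–35), TAG (36–38).
TAG is the first in-frame stop; that's 3 codons including the stop.

3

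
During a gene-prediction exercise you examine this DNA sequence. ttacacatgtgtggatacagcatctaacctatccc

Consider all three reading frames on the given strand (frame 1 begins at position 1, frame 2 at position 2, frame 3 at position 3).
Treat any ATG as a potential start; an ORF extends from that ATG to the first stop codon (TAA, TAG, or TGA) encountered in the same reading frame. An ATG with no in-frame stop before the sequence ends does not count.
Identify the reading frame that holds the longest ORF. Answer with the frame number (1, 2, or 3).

Frame 1: TTA CAC ATG TGT GGA TAC AGC ATC TAA CCT ATC — ATG at 7, stop TAA at 25 → 21 nt.
Frame 2: TAC ACA TGT GTG GAT ACA GCA TCT AAC CTA TCC — no ATG→stop ORF.
Frame 3: ACA CAT GTG TGG ATA CAG CAT CTA ACC TAT CCC — no ATG→stop ORF.
Longest ORF is 21 nt in frame 1 (positions 7–27).

1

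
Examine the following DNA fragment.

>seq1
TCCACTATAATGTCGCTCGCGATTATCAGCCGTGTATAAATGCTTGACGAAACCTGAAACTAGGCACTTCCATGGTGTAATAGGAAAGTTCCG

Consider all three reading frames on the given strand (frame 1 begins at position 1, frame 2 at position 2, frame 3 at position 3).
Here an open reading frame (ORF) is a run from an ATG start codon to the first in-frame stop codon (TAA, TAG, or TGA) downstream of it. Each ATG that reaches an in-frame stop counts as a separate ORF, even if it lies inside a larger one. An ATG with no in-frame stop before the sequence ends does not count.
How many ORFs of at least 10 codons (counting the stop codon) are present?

1

Frame 1: TCC ACT ATA ATG TCG CTC GCG ATT ATC AGC CGT GTA TAA ATG CTT GAC GAA ACC TGA AAC TAG GCA CTT CCA TGG TGT AAT AGG AAA GTT CCG — ATG at 10, stop TAA at 37 → 30 nt; ATG at 40, stop TGA at 55 → 18 nt.
Frame 2: CCA CTA TAA TGT CGC TCG CGA TTA TCA GCC GTG TAT AAA TGC TTG ACG AAA CCT GAA ACT AGG CAC TTC CAT GGT GTA ATA GGA AAG TTC — no ATG→stop ORF.
Frame 3: CAC TAT AAT GTC GCT CGC GAT TAT CAG CCG TGT ATA AAT GCT TGA CGA AAC CTG AAA CTA GGC ACT TCC ATG GTG TAA TAG GAA AGT TCC — ATG at 72, stop TAA at 78 → 9 nt.
ORFs ≥ 10 codons: frame 1 10–39 (10 codons). Count = 1.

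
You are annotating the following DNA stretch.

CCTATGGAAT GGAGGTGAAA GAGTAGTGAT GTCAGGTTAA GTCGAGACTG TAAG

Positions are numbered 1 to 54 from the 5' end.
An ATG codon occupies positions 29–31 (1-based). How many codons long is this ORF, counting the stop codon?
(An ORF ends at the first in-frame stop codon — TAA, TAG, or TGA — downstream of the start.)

Codons from position 29: ATG (29–31), TCA (32–34), GGT (35–37), TAA (38–40).
TAA is the first in-frame stop; that's 4 codons including the stop.

4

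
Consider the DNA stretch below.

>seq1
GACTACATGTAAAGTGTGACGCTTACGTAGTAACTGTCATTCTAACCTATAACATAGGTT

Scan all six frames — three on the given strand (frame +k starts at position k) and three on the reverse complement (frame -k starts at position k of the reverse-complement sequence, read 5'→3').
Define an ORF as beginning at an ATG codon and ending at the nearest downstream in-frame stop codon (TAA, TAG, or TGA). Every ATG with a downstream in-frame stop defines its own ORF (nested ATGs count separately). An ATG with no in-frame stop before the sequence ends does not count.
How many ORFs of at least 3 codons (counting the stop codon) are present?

2

Reverse complement (5'→3'): AACCTATGTTATAGGTTAGAATGACAGTTACTACGTAAGCGTCACACTTTACATGTAGTC
Frame +1: GAC TAC ATG TAA AGT GTG ACG CTT ACG TAG TAA CTG TCA TTC TAA CCT ATA ACA TAG GTT — ATG at 7, stop TAA at 10 → 6 nt.
Frame +2: ACT ACA TGT AAA GTG TGA CGC TTA CGT AGT AAC TGT CAT TCT AAC CTA TAA CAT AGG — no ATG→stop ORF.
Frame +3: CTA CAT GTA AAG TGT GAC GCT TAC GTA GTA ACT GTC ATT CTA ACC TAT AAC ATA GGT — no ATG→stop ORF.
Frame -1: AAC CTA TGT TAT AGG TTA GAA TGA CAG TTA CTA CGT AAG CGT CAC ACT TTA CAT GTA GTC — no ATG→stop ORF.
Frame -2: ACC TAT GTT ATA GGT TAG AAT GAC AGT TAC TAC GTA AGC GTC ACA CTT TAC ATG TAG — ATG at 53, stop TAG at 56 → 6 nt.
Frame -3: CCT ATG TTA TAG GTT AGA ATG ACA GTT ACT ACG TAA GCG TCA CAC TTT ACA TGT AGT — ATG at 6, stop TAG at 12 → 9 nt; ATG at 21, stop TAA at 36 → 18 nt.
ORFs ≥ 3 codons: frame -3 6–14 (3 codons), frame -3 21–38 (6 codons). Count = 2.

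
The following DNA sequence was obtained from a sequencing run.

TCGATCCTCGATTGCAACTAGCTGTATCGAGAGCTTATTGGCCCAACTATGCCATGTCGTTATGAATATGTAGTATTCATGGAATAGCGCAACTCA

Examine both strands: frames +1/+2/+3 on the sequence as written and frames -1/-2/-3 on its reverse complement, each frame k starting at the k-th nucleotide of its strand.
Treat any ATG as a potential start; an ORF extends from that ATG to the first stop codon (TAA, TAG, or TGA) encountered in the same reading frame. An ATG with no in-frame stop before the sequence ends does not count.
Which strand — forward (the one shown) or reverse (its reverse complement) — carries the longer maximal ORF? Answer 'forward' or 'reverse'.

forward

Reverse complement (5'→3'): TGAGTTGCGCTATTCCATGAATACTACATATTCATAACGACATGGCATAGTTGGGCCAATAAGCTCTCGATACAGCTAGTTGCAATCGAGGATCGA
Frame +1: TCG ATC CTC GAT TGC AAC TAG CTG TAT CGA GAG CTT ATT GGC CCA ACT ATG CCA TGT CGT TAT GAA TAT GTA GTA TTC ATG GAA TAG CGC AAC TCA — ATG at 49, stop TAG at 85 → 39 nt; ATG at 79, stop TAG at 85 → 9 nt.
Frame +2: CGA TCC TCG ATT GCA ACT AGC TGT ATC GAG AGC TTA TTG GCC CAA CTA TGC CAT GTC GTT ATG AAT ATG TAG TAT TCA TGG AAT AGC GCA ACT — ATG at 62, stop TAG at 71 → 12 nt; ATG at 68, stop TAG at 71 → 6 nt.
Frame +3: GAT CCT CGA TTG CAA CTA GCT GTA TCG AGA GCT TAT TGG CCC AAC TAT GCC ATG TCG TTA TGA ATA TGT AGT ATT CAT GGA ATA GCG CAA CTC — ATG at 54, stop TGA at 63 → 12 nt.
Frame -1: TGA GTT GCG CTA TTC CAT GAA TAC TAC ATA TTC ATA ACG ACA TGG CAT AGT TGG GCC AAT AAG CTC TCG ATA CAG CTA GTT GCA ATC GAG GAT CGA — no ATG→stop ORF.
Frame -2: GAG TTG CGC TAT TCC ATG AAT ACT ACA TAT TCA TAA CGA CAT GGC ATA GTT GGG CCA ATA AGC TCT CGA TAC AGC TAG TTG CAA TCG AGG ATC — ATG at 17, stop TAA at 35 → 21 nt.
Frame -3: AGT TGC GCT ATT CCA TGA ATA CTA CAT ATT CAT AAC GAC ATG GCA TAG TTG GGC CAA TAA GCT CTC GAT ACA GCT AGT TGC AAT CGA GGA TCG — ATG at 42, stop TAG at 48 → 9 nt.
Forward-strand max 39 nt; reverse-strand max 21 nt. The forward strand has the longer ORF.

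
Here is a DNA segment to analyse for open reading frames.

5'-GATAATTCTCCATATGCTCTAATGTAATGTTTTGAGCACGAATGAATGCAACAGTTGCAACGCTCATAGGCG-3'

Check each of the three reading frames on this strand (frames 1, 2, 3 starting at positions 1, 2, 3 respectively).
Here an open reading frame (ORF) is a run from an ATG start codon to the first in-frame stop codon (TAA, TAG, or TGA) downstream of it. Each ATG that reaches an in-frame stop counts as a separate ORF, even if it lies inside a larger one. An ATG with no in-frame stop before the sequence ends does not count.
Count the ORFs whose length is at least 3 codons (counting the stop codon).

3

Frame 1: GAT AAT TCT CCA TAT GCT CTA ATG TAA TGT TTT GAG CAC GAA TGA ATG CAA CAG TTG CAA CGC TCA TAG GCG — ATG at 22, stop TAA at 25 → 6 nt; ATG at 46, stop TAG at 67 → 24 nt.
Frame 2: ATA ATT CTC CAT ATG CTC TAA TGT AAT GTT TTG AGC ACG AAT GAA TGC AAC AGT TGC AAC GCT CAT AGG — ATG at 14, stop TAA at 20 → 9 nt.
Frame 3: TAA TTC TCC ATA TGC TCT AAT GTA ATG TTT TGA GCA CGA ATG AAT GCA ACA GTT GCA ACG CTC ATA GGC — ATG at 27, stop TGA at 33 → 9 nt.
ORFs ≥ 3 codons: frame 1 46–69 (8 codons), frame 2 14–22 (3 codons), frame 3 27–35 (3 codons). Count = 3.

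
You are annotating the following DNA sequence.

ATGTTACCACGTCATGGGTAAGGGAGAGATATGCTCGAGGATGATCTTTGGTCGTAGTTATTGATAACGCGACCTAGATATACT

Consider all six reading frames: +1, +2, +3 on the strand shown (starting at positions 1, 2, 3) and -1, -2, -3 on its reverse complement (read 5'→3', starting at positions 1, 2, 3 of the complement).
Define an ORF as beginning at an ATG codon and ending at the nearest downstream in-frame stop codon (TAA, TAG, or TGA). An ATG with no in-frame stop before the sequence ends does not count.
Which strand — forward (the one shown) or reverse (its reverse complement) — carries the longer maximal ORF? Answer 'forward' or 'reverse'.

Reverse complement (5'→3'): AGTATATCTAGGTCGCGTTATCAATAACTACGACCAAAGATCATCCTCGAGCATATCTCTCCCTTACCCATGACGTGGTAACAT
Frame +1: ATG TTA CCA CGT CAT GGG TAA GGG AGA GAT ATG CTC GAG GAT GAT CTT TGG TCG TAG TTA TTG ATA ACG CGA CCT AGA TAT ACT — ATG at 1, stop TAA at 19 → 21 nt; ATG at 31, stop TAG at 55 → 27 nt.
Frame +2: TGT TAC CAC GTC ATG GGT AAG GGA GAG ATA TGC TCG AGG ATG ATC TTT GGT CGT AGT TAT TGA TAA CGC GAC CTA GAT ATA — ATG at 14, stop TGA at 62 → 51 nt; ATG at 41, stop TGA at 62 → 24 nt.
Frame +3: GTT ACC ACG TCA TGG GTA AGG GAG AGA TAT GCT CGA GGA TGA TCT TTG GTC GTA GTT ATT GAT AAC GCG ACC TAG ATA TAC — no ATG→stop ORF.
Frame -1: AGT ATA TCT AGG TCG CGT TAT CAA TAA CTA CGA CCA AAG ATC ATC CTC GAG CAT ATC TCT CCC TTA CCC ATG ACG TGG TAA CAT — ATG at 70, stop TAA at 79 → 12 nt.
Frame -2: GTA TAT CTA GGT CGC GTT ATC AAT AAC TAC GAC CAA AGA TCA TCC TCG AGC ATA TCT CTC CCT TAC CCA TGA CGT GGT AAC — no ATG→stop ORF.
Frame -3: TAT ATC TAG GTC GCG TTA TCA ATA ACT ACG ACC AAA GAT CAT CCT CGA GCA TAT CTC TCC CTT ACC CAT GAC GTG GTA ACA — no ATG→stop ORF.
Forward-strand max 51 nt; reverse-strand max 12 nt. The forward strand has the longer ORF.

forward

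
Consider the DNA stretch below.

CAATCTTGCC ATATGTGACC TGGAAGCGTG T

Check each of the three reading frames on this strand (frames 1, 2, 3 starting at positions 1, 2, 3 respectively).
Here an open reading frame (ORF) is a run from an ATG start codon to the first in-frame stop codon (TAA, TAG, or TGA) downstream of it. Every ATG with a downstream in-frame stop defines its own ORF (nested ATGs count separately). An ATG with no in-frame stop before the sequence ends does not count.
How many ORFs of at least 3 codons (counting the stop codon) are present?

Frame 1: CAA TCT TGC CAT ATG TGA CCT GGA AGC GTG — ATG at 13, stop TGA at 16 → 6 nt.
Frame 2: AAT CTT GCC ATA TGT GAC CTG GAA GCG TGT — no ATG→stop ORF.
Frame 3: ATC TTG CCA TAT GTG ACC TGG AAG CGT — no ATG→stop ORF.
No ORF reaches 3 codons. Count = 0.

0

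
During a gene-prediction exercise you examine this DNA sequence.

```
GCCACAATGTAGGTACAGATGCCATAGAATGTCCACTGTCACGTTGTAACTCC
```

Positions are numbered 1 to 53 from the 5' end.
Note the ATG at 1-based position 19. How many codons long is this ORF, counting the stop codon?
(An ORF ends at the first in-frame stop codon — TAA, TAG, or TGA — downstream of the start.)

3

Codons from position 19: ATG (19–21), CCA (22–24), TAG (25–27).
TAG is the first in-frame stop; that's 3 codons including the stop.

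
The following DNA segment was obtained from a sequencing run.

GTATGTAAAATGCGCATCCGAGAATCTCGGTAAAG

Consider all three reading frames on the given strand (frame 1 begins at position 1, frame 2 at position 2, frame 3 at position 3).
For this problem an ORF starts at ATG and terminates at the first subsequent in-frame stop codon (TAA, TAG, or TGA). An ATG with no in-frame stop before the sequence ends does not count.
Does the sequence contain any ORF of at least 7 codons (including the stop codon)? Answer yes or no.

yes

Frame 1: GTA TGT AAA ATG CGC ATC CGA GAA TCT CGG TAA — ATG at 10, stop TAA at 31 → 24 nt.
Frame 2: TAT GTA AAA TGC GCA TCC GAG AAT CTC GGT AAA — no ATG→stop ORF.
Frame 3: ATG TAA AAT GCG CAT CCG AGA ATC TCG GTA AAG — ATG at 3, stop TAA at 6 → 6 nt.
Frame 1 has an ORF of 8 codons (positions 10–33) ≥ 7, so yes.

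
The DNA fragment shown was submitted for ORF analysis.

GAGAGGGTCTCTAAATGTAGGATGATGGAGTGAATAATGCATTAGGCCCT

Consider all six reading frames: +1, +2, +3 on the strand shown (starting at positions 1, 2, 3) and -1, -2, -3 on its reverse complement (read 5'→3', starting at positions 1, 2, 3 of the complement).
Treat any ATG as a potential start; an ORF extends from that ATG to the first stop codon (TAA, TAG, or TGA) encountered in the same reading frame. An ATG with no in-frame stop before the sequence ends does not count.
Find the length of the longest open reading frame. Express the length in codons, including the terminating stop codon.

Reverse complement (5'→3'): AGGGCCTAATGCATTATTCACTCCATCATCCTACATTTAGAGACCCTCTC
Frame +1: GAG AGG GTC TCT AAA TGT AGG ATG ATG GAG TGA ATA ATG CAT TAG GCC — ATG at 22, stop TGA at 31 → 12 nt; ATG at 25, stop TGA at 31 → 9 nt; ATG at 37, stop TAG at 43 → 9 nt.
Frame +2: AGA GGG TCT CTA AAT GTA GGA TGA TGG AGT GAA TAA TGC ATT AGG CCC — no ATG→stop ORF.
Frame +3: GAG GGT CTC TAA ATG TAG GAT GAT GGA GTG AAT AAT GCA TTA GGC CCT — ATG at 15, stop TAG at 18 → 6 nt.
Frame -1: AGG GCC TAA TGC ATT ATT CAC TCC ATC ATC CTA CAT TTA GAG ACC CTC — no ATG→stop ORF.
Frame -2: GGG CCT AAT GCA TTA TTC ACT CCA TCA TCC TAC ATT TAG AGA CCC TCT — no ATG→stop ORF.
Frame -3: GGC CTA ATG CAT TAT TCA CTC CAT CAT CCT ACA TTT AGA GAC CCT CTC — no ATG→stop ORF.
Longest: frame +1, positions 22–33, 12 nt = 4 codons = 3 aa. → 4 codons.

4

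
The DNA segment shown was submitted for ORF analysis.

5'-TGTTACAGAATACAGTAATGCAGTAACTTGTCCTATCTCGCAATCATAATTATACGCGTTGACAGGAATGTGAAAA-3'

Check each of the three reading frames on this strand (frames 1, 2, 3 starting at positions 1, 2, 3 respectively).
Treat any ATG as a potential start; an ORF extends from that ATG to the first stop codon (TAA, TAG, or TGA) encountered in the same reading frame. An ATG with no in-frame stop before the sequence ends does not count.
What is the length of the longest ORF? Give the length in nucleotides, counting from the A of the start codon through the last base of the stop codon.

Frame 1: TGT TAC AGA ATA CAG TAA TGC AGT AAC TTG TCC TAT CTC GCA ATC ATA ATT ATA CGC GTT GAC AGG AAT GTG AAA — no ATG→stop ORF.
Frame 2: GTT ACA GAA TAC AGT AAT GCA GTA ACT TGT CCT ATC TCG CAA TCA TAA TTA TAC GCG TTG ACA GGA ATG TGA AAA — ATG at 68, stop TGA at 71 → 6 nt.
Frame 3: TTA CAG AAT ACA GTA ATG CAG TAA CTT GTC CTA TCT CGC AAT CAT AAT TAT ACG CGT TGA CAG GAA TGT GAA — ATG at 18, stop TAA at 24 → 9 nt.
Longest: frame 3, positions 18–26, 9 nt = 3 codons = 2 aa. → 9 nucleotides.

9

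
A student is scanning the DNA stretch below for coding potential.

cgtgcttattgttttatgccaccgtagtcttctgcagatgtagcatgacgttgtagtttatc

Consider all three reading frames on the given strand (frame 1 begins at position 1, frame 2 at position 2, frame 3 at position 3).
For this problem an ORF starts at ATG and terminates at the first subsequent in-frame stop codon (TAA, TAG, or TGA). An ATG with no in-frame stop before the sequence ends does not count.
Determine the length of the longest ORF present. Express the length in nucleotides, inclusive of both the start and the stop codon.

12

Frame 1: CGT GCT TAT TGT TTT ATG CCA CCG TAG TCT TCT GCA GAT GTA GCA TGA CGT TGT AGT TTA — ATG at 16, stop TAG at 25 → 12 nt.
Frame 2: GTG CTT ATT GTT TTA TGC CAC CGT AGT CTT CTG CAG ATG TAG CAT GAC GTT GTA GTT TAT — ATG at 38, stop TAG at 41 → 6 nt.
Frame 3: TGC TTA TTG TTT TAT GCC ACC GTA GTC TTC TGC AGA TGT AGC ATG ACG TTG TAG TTT ATC — ATG at 45, stop TAG at 54 → 12 nt.
Longest: frame 1, positions 16–27, 12 nt = 4 codons = 3 aa. → 12 nucleotides.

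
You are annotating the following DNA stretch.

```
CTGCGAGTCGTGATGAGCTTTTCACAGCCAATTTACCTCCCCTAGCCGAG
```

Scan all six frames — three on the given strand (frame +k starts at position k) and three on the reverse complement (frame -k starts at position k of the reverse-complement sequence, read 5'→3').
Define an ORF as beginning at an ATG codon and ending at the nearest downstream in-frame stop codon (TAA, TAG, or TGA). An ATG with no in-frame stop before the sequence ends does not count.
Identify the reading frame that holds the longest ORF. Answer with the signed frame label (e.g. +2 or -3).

Reverse complement (5'→3'): CTCGGCTAGGGGAGGTAAATTGGCTGTGAAAAGCTCATCACGACTCGCAG
Frame +1: CTG CGA GTC GTG ATG AGC TTT TCA CAG CCA ATT TAC CTC CCC TAG CCG — ATG at 13, stop TAG at 43 → 33 nt.
Frame +2: TGC GAG TCG TGA TGA GCT TTT CAC AGC CAA TTT ACC TCC CCT AGC CGA — no ATG→stop ORF.
Frame +3: GCG AGT CGT GAT GAG CTT TTC ACA GCC AAT TTA CCT CCC CTA GCC GAG — no ATG→stop ORF.
Frame -1: CTC GGC TAG GGG AGG TAA ATT GGC TGT GAA AAG CTC ATC ACG ACT CGC — no ATG→stop ORF.
Frame -2: TCG GCT AGG GGA GGT AAA TTG GCT GTG AAA AGC TCA TCA CGA CTC GCA — no ATG→stop ORF.
Frame -3: CGG CTA GGG GAG GTA AAT TGG CTG TGA AAA GCT CAT CAC GAC TCG CAG — no ATG→stop ORF.
Longest ORF is 33 nt in frame +1 (positions 13–45).

+1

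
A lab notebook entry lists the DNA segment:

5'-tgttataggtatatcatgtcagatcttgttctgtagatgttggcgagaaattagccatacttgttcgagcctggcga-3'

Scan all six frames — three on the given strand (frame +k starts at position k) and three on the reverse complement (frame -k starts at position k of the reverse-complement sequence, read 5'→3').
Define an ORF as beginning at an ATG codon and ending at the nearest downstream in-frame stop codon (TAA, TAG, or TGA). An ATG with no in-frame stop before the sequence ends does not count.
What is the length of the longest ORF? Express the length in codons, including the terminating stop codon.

15

Reverse complement (5'→3'): TCGCCAGGCTCGAACAAGTATGGCTAATTTCTCGCCAACATCTACAGAACAAGATCTGACATGATATACCTATAACA
Frame +1: TGT TAT AGG TAT ATC ATG TCA GAT CTT GTT CTG TAG ATG TTG GCG AGA AAT TAG CCA TAC TTG TTC GAG CCT GGC — ATG at 16, stop TAG at 34 → 21 nt; ATG at 37, stop TAG at 52 → 18 nt.
Frame +2: GTT ATA GGT ATA TCA TGT CAG ATC TTG TTC TGT AGA TGT TGG CGA GAA ATT AGC CAT ACT TGT TCG AGC CTG GCG — no ATG→stop ORF.
Frame +3: TTA TAG GTA TAT CAT GTC AGA TCT TGT TCT GTA GAT GTT GGC GAG AAA TTA GCC ATA CTT GTT CGA GCC TGG CGA — no ATG→stop ORF.
Frame -1: TCG CCA GGC TCG AAC AAG TAT GGC TAA TTT CTC GCC AAC ATC TAC AGA ACA AGA TCT GAC ATG ATA TAC CTA TAA — ATG at 61, stop TAA at 73 → 15 nt.
Frame -2: CGC CAG GCT CGA ACA AGT ATG GCT AAT TTC TCG CCA ACA TCT ACA GAA CAA GAT CTG ACA TGA TAT ACC TAT AAC — ATG at 20, stop TGA at 62 → 45 nt.
Frame -3: GCC AGG CTC GAA CAA GTA TGG CTA ATT TCT CGC CAA CAT CTA CAG AAC AAG ATC TGA CAT GAT ATA CCT ATA ACA — no ATG→stop ORF.
Longest: frame -2, positions 20–64, 45 nt = 15 codons = 14 aa. → 15 codons.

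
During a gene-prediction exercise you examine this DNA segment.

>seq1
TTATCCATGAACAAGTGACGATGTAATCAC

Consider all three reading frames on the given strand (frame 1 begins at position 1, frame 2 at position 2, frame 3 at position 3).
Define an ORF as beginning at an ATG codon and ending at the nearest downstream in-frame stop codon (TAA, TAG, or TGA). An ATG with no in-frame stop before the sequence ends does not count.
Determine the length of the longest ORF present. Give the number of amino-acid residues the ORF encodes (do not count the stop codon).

Frame 1: TTA TCC ATG AAC AAG TGA CGA TGT AAT CAC — ATG at 7, stop TGA at 16 → 12 nt.
Frame 2: TAT CCA TGA ACA AGT GAC GAT GTA ATC — no ATG→stop ORF.
Frame 3: ATC CAT GAA CAA GTG ACG ATG TAA TCA — ATG at 21, stop TAA at 24 → 6 nt.
Longest: frame 1, positions 7–18, 12 nt = 4 codons = 3 aa. → 3 amino acids.

3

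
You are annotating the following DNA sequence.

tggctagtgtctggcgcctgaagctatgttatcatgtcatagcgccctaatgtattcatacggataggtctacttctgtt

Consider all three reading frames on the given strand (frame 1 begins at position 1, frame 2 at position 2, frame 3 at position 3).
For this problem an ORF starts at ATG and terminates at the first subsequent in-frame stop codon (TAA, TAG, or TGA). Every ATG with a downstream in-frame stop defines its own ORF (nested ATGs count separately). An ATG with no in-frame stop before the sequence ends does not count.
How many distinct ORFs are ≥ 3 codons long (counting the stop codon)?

3

Frame 1: TGG CTA GTG TCT GGC GCC TGA AGC TAT GTT ATC ATG TCA TAG CGC CCT AAT GTA TTC ATA CGG ATA GGT CTA CTT CTG — ATG at 34, stop TAG at 40 → 9 nt.
Frame 2: GGC TAG TGT CTG GCG CCT GAA GCT ATG TTA TCA TGT CAT AGC GCC CTA ATG TAT TCA TAC GGA TAG GTC TAC TTC TGT — ATG at 26, stop TAG at 65 → 42 nt; ATG at 50, stop TAG at 65 → 18 nt.
Frame 3: GCT AGT GTC TGG CGC CTG AAG CTA TGT TAT CAT GTC ATA GCG CCC TAA TGT ATT CAT ACG GAT AGG TCT ACT TCT GTT — no ATG→stop ORF.
ORFs ≥ 3 codons: frame 1 34–42 (3 codons), frame 2 26–67 (14 codons), frame 2 50–67 (6 codons). Count = 3.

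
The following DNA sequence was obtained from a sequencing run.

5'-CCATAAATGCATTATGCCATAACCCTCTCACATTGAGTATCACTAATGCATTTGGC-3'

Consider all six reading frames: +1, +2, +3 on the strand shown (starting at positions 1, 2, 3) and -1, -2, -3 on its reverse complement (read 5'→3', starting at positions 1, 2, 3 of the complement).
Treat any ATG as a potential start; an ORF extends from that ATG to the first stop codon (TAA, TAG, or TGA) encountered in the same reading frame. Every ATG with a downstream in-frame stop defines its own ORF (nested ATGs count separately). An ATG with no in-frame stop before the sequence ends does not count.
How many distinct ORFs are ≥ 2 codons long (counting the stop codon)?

Reverse complement (5'→3'): GCCAAATGCATTAGTGATACTCAATGTGAGAGGGTTATGGCATAATGCATTTATGG
Frame +1: CCA TAA ATG CAT TAT GCC ATA ACC CTC TCA CAT TGA GTA TCA CTA ATG CAT TTG — ATG at 7, stop TGA at 34 → 30 nt.
Frame +2: CAT AAA TGC ATT ATG CCA TAA CCC TCT CAC ATT GAG TAT CAC TAA TGC ATT TGG — ATG at 14, stop TAA at 20 → 9 nt.
Frame +3: ATA AAT GCA TTA TGC CAT AAC CCT CTC ACA TTG AGT ATC ACT AAT GCA TTT GGC — no ATG→stop ORF.
Frame -1: GCC AAA TGC ATT AGT GAT ACT CAA TGT GAG AGG GTT ATG GCA TAA TGC ATT TAT — ATG at 37, stop TAA at 43 → 9 nt.
Frame -2: CCA AAT GCA TTA GTG ATA CTC AAT GTG AGA GGG TTA TGG CAT AAT GCA TTT ATG — no ATG→stop ORF.
Frame -3: CAA ATG CAT TAG TGA TAC TCA ATG TGA GAG GGT TAT GGC ATA ATG CAT TTA TGG — ATG at 6, stop TAG at 12 → 9 nt; ATG at 24, stop TGA at 27 → 6 nt.
ORFs ≥ 2 codons: frame +1 7–36 (10 codons), frame +2 14–22 (3 codons), frame -1 37–45 (3 codons), frame -3 6–14 (3 codons), frame -3 24–29 (2 codons). Count = 5.

5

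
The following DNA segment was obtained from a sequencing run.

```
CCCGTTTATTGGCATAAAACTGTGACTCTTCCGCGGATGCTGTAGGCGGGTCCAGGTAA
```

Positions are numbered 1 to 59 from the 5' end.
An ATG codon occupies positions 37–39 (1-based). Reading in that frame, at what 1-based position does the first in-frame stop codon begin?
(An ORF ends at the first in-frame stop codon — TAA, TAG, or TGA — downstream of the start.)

Codons from position 37: ATG (37–39), CTG (40–42), TAG (43–45).
TAG is a stop codon; it begins at position 43.

43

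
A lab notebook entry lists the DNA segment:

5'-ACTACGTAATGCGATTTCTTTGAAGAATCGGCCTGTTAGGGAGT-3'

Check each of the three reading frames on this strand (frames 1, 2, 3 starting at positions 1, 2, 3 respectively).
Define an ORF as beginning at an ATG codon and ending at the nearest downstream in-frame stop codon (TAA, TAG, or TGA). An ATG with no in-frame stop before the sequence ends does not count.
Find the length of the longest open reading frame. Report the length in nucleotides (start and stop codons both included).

Frame 1: ACT ACG TAA TGC GAT TTC TTT GAA GAA TCG GCC TGT TAG GGA — no ATG→stop ORF.
Frame 2: CTA CGT AAT GCG ATT TCT TTG AAG AAT CGG CCT GTT AGG GAG — no ATG→stop ORF.
Frame 3: TAC GTA ATG CGA TTT CTT TGA AGA ATC GGC CTG TTA GGG AGT — ATG at 9, stop TGA at 21 → 15 nt.
Longest: frame 3, positions 9–23, 15 nt = 5 codons = 4 aa. → 15 nucleotides.

15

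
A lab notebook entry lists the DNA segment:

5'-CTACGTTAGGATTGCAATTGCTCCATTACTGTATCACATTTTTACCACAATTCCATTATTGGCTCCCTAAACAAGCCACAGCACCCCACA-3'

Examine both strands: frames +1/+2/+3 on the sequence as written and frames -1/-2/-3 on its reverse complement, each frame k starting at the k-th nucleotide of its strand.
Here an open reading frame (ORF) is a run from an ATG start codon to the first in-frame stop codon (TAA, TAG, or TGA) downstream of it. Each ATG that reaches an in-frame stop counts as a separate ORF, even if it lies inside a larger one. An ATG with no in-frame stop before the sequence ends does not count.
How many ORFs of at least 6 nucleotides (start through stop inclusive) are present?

Reverse complement (5'→3'): TGTGGGGTGCTGTGGCTTGTTTAGGGAGCCAATAATGGAATTGTGGTAAAAATGTGATACAGTAATGGAGCAATTGCAATCCTAACGTAG
Frame +1: CTA CGT TAG GAT TGC AAT TGC TCC ATT ACT GTA TCA CAT TTT TAC CAC AAT TCC ATT ATT GGC TCC CTA AAC AAG CCA CAG CAC CCC ACA — no ATG→stop ORF.
Frame +2: TAC GTT AGG ATT GCA ATT GCT CCA TTA CTG TAT CAC ATT TTT ACC ACA ATT CCA TTA TTG GCT CCC TAA ACA AGC CAC AGC ACC CCA — no ATG→stop ORF.
Frame +3: ACG TTA GGA TTG CAA TTG CTC CAT TAC TGT ATC ACA TTT TTA CCA CAA TTC CAT TAT TGG CTC CCT AAA CAA GCC ACA GCA CCC CAC — no ATG→stop ORF.
Frame -1: TGT GGG GTG CTG TGG CTT GTT TAG GGA GCC AAT AAT GGA ATT GTG GTA AAA ATG TGA TAC AGT AAT GGA GCA ATT GCA ATC CTA ACG TAG — ATG at 52, stop TGA at 55 → 6 nt.
Frame -2: GTG GGG TGC TGT GGC TTG TTT AGG GAG CCA ATA ATG GAA TTG TGG TAA AAA TGT GAT ACA GTA ATG GAG CAA TTG CAA TCC TAA CGT — ATG at 35, stop TAA at 47 → 15 nt; ATG at 65, stop TAA at 83 → 21 nt.
Frame -3: TGG GGT GCT GTG GCT TGT TTA GGG AGC CAA TAA TGG AAT TGT GGT AAA AAT GTG ATA CAG TAA TGG AGC AAT TGC AAT CCT AAC GTA — no ATG→stop ORF.
ORFs ≥ 6 nucleotides: frame -1 52–57 (6 nucleotides), frame -2 35–49 (15 nucleotides), frame -2 65–85 (21 nucleotides). Count = 3.

3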